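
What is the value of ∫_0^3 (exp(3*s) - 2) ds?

-19/3 + exp(9)/3

An antiderivative is F(s) = exp(3*s)/3 - 2*s.
Then F(3) - F(0) = (-6 + exp(9)/3) - (1/3) = -19/3 + exp(9)/3.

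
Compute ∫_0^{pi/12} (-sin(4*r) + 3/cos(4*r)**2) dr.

An antiderivative is F(r) = cos(4*r)/4 + 3*tan(4*r)/4.
Then F(pi/12) - F(0) = (1/8 + 3*sqrt(3)/4) - (1/4) = -1/8 + 3*sqrt(3)/4.

-1/8 + 3*sqrt(3)/4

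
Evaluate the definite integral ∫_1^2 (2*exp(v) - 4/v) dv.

An antiderivative is F(v) = 2*exp(v) - 4*log(v).
Then F(2) - F(1) = (-log(16) + 2*exp(2)) - (2*exp(1)) = -2*exp(1) - 4*log(2) + 2*exp(2).

-2*exp(1) - 4*log(2) + 2*exp(2)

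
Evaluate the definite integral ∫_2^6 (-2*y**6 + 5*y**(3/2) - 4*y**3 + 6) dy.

-568408/7 - 8*sqrt(2) + 72*sqrt(6)

By the power rule, an antiderivative is F(y) = -2*y**7/7 + 2*y**(5/2) - y**4 + 6*y.
Then F(6) - F(2) = (-568692/7 + 72*sqrt(6)) - (-284/7 + 8*sqrt(2)) = -568408/7 - 8*sqrt(2) + 72*sqrt(6).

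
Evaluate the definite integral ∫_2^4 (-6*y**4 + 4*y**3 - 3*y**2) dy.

By the power rule, an antiderivative is F(y) = -6*y**5/5 + y**4 - y**3.
Then F(4) - F(2) = (-5184/5) - (-152/5) = -5032/5.

-5032/5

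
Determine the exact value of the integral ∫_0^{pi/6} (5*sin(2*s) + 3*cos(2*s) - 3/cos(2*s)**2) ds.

An antiderivative is F(s) = 3*sin(2*s)/2 - 5*cos(2*s)/2 - 3*tan(2*s)/2.
Then F(pi/6) - F(0) = (-3*sqrt(3)/4 - 5/4) - (-5/2) = 5/4 - 3*sqrt(3)/4.

5/4 - 3*sqrt(3)/4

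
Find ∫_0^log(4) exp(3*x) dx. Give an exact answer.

Let u = exp(x), so du = exp(x) dx. When x = 0, u = 1; when x = log(4), u = 4.
The integral becomes ∫ u**2 du from 1 to 4, with antiderivative u**3/3.
Back in x: F(x) = exp(3*x)/3.
Then F(log(4)) - F(0) = (64/3) - (1/3) = 21.

21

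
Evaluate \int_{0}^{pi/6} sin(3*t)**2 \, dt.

Use the identity sin^2(3*t) = (1 - cos(6*t))/2.
An antiderivative is F(t) = t/2 - sin(6*t)/12.
Then F(pi/6) - F(0) = (pi/12) - (0) = pi/12.

pi/12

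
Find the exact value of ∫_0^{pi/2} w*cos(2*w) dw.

Integrate by parts once (u = w, dv = cos(2*w) dw).
An antiderivative is F(w) = w*sin(2*w)/2 + cos(2*w)/4.
Then F(pi/2) - F(0) = (-1/4) - (1/4) = -1/2.

-1/2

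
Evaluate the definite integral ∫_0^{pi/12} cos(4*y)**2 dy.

Use the identity cos^2(4*y) = (1 + cos(8*y))/2.
An antiderivative is F(y) = y/2 + sin(8*y)/16.
Then F(pi/12) - F(0) = (sqrt(3)/32 + pi/24) - (0) = sqrt(3)/32 + pi/24.

sqrt(3)/32 + pi/24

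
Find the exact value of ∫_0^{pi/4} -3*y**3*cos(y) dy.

-18 - 9*sqrt(2)*pi**2/32 - 3*sqrt(2)*pi**3/128 + 9*sqrt(2)*pi/4 + 9*sqrt(2)

Integrate by parts 3 times (u = y^3, dv = -3*cos(y) dy).
An antiderivative is F(y) = -3*y**3*sin(y) - 9*y**2*cos(y) + 18*y*sin(y) + 18*cos(y).
Then F(pi/4) - F(0) = (3*sqrt(2)*(-12*pi**2 - pi**3 + 96*pi + 384)/128) - (18) = -18 - 9*sqrt(2)*pi**2/32 - 3*sqrt(2)*pi**3/128 + 9*sqrt(2)*pi/4 + 9*sqrt(2).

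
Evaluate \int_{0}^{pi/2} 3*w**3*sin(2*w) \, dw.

3*pi*(-6 + pi**2)/16

Integrate by parts 3 times (u = w^3, dv = 3*sin(2*w) dw).
An antiderivative is F(w) = -3*w**3*cos(2*w)/2 + 9*w**2*sin(2*w)/4 + 9*w*cos(2*w)/4 - 9*sin(2*w)/8.
Then F(pi/2) - F(0) = (3*pi*(-6 + pi**2)/16) - (0) = 3*pi*(-6 + pi**2)/16.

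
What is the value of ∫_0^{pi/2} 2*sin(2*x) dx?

An antiderivative is F(x) = -cos(2*x).
Then F(pi/2) - F(0) = (1) - (-1) = 2.

2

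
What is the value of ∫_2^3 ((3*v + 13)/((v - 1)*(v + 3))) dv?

Factor the denominator: v**2 + 2*v - 3 = (v + 3)(v - 1).
Partial fractions: (3*v + 13)/((v - 1)*(v + 3)) = -1/(v + 3) + 4/(v - 1).
An antiderivative is F(v) = 4*log(v - 1) - log(v + 3).
Then F(3) - F(2) = (log(8/3)) - (-log(5)) = log(40/3).

log(40/3)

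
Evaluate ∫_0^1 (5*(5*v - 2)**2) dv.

Let u = 5*v - 2, so du = 5 dv. When v = 0, u = -2; when v = 1, u = 3.
The integral becomes ∫ u**2 du from -2 to 3, with antiderivative u**3/3.
Back in v: F(v) = (5*v - 2)**3/3.
Then F(1) - F(0) = (9) - (-8/3) = 35/3.

35/3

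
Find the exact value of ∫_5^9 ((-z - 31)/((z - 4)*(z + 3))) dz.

Factor the denominator: z**2 - z - 12 = (z + 3)(z - 4).
Partial fractions: (-z - 31)/((z - 4)*(z + 3)) = 4/(z + 3) - 5/(z - 4).
An antiderivative is F(z) = -5*log(z - 4) + 4*log(z + 3).
Then F(9) - F(5) = (-5*log(5) + 4*log(3) + 8*log(2)) - (12*log(2)) = -5*log(5) - 4*log(2) + 4*log(3).

-5*log(5) - 4*log(2) + 4*log(3)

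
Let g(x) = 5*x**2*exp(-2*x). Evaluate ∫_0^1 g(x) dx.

5/4 - 25*exp(-2)/4

Integrate by parts twice (u = x^2, dv = 5*exp(-2*x) dx).
An antiderivative is F(x) = (-10*x**2 - 10*x - 5)*exp(-2*x)/4.
Then F(1) - F(0) = (-25*exp(-2)/4) - (-5/4) = 5/4 - 25*exp(-2)/4.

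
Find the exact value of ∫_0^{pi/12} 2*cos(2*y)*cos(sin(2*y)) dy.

sin(1/2)

Let u = sin(2*y), so du = 2*cos(2*y) dy. When y = 0, u = 0; when y = pi/12, u = 1/2.
The integral becomes ∫ cos(u) du from 0 to 1/2, with antiderivative sin(u).
Back in y: F(y) = sin(sin(2*y)).
Then F(pi/12) - F(0) = (sin(1/2)) - (0) = sin(1/2).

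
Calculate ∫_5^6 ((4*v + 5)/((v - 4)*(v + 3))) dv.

Factor the denominator: v**2 - v - 12 = (v + 3)(v - 4).
Partial fractions: (4*v + 5)/((v - 4)*(v + 3)) = 1/(v + 3) + 3/(v - 4).
An antiderivative is F(v) = 3*log(v - 4) + log(v + 3).
Then F(6) - F(5) = (log(72)) - (log(8)) = log(9).

log(9)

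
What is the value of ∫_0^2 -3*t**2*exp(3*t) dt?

Integrate by parts twice (u = t^2, dv = -3*exp(3*t) dt).
An antiderivative is F(t) = (-9*t**2 + 6*t - 2)*exp(3*t)/9.
Then F(2) - F(0) = (-26*exp(6)/9) - (-2/9) = 2/9 - 26*exp(6)/9.

2/9 - 26*exp(6)/9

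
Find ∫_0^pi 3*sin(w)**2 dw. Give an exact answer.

3*pi/2

Use the identity sin^2(w) = (1 - cos(2*w))/2.
An antiderivative is F(w) = 3*w/2 - 3*sin(2*w)/4.
Then F(pi) - F(0) = (3*pi/2) - (0) = 3*pi/2.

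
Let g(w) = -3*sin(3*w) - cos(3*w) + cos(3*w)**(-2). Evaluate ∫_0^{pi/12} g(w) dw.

-2/3 + sqrt(2)/3

An antiderivative is F(w) = -sin(3*w)/3 + cos(3*w) + tan(3*w)/3.
Then F(pi/12) - F(0) = (1/3 + sqrt(2)/3) - (1) = -2/3 + sqrt(2)/3.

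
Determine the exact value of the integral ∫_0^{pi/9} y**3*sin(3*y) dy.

-sqrt(3)/27 - pi**3/4374 + sqrt(3)*pi**2/486 + pi/81

Integrate by parts 3 times (u = y^3, dv = sin(3*y) dy).
An antiderivative is F(y) = -y**3*cos(3*y)/3 + y**2*sin(3*y)/3 + 2*y*cos(3*y)/9 - 2*sin(3*y)/27.
Then F(pi/9) - F(0) = (-sqrt(3)/27 - pi**3/4374 + sqrt(3)*pi**2/486 + pi/81) - (0) = -sqrt(3)/27 - pi**3/4374 + sqrt(3)*pi**2/486 + pi/81.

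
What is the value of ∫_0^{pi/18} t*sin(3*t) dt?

-sqrt(3)*pi/108 + 1/18

Integrate by parts once (u = t, dv = sin(3*t) dt).
An antiderivative is F(t) = -t*cos(3*t)/3 + sin(3*t)/9.
Then F(pi/18) - F(0) = (-sqrt(3)*pi/108 + 1/18) - (0) = -sqrt(3)*pi/108 + 1/18.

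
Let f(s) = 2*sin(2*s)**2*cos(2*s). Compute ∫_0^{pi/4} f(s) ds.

Let u = sin(2*s), so du = 2*cos(2*s) ds. When s = 0, u = 0; when s = pi/4, u = 1.
The integral becomes ∫ u**2 du from 0 to 1, with antiderivative u**3/3.
Back in s: F(s) = sin(2*s)**3/3.
Then F(pi/4) - F(0) = (1/3) - (0) = 1/3.

1/3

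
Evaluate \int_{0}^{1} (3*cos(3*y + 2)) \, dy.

Let u = 3*y + 2, so du = 3 dy. When y = 0, u = 2; when y = 1, u = 5.
The integral becomes ∫ cos(u) du from 2 to 5, with antiderivative sin(u).
Back in y: F(y) = sin(3*y + 2).
Then F(1) - F(0) = (sin(5)) - (sin(2)) = sin(5) - sin(2).

sin(5) - sin(2)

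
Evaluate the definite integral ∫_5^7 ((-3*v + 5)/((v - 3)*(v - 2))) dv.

Factor the denominator: v**2 - 5*v + 6 = (v - 2)(v - 3).
Partial fractions: (-3*v + 5)/((v - 3)*(v - 2)) = 1/(v - 2) - 4/(v - 3).
An antiderivative is F(v) = -4*log(v - 3) + log(v - 2).
Then F(7) - F(5) = (-8*log(2) + log(5)) - (log(3/16)) = log(5/48).

log(5/48)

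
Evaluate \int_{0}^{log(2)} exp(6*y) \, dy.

21/2

Let u = exp(y), so du = exp(y) dy. When y = 0, u = 1; when y = log(2), u = 2.
The integral becomes ∫ u**5 du from 1 to 2, with antiderivative u**6/6.
Back in y: F(y) = exp(6*y)/6.
Then F(log(2)) - F(0) = (32/3) - (1/6) = 21/2.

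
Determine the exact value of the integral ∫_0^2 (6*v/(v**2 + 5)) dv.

Let u = v**2 + 5, so du = 2*v dv. When v = 0, u = 5; when v = 2, u = 9.
The integral becomes 3·∫ 1/u du from 5 to 9, with antiderivative 3*log(u).
Back in v: F(v) = 3*log(v**2 + 5).
Then F(2) - F(0) = (6*log(3)) - (3*log(5)) = -3*log(5) + 6*log(3).

-3*log(5) + 6*log(3)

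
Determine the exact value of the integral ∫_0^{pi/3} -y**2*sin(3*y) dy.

4/27 - pi**2/27

Integrate by parts twice (u = y^2, dv = -sin(3*y) dy).
An antiderivative is F(y) = y**2*cos(3*y)/3 - 2*y*sin(3*y)/9 - 2*cos(3*y)/27.
Then F(pi/3) - F(0) = (2/27 - pi**2/27) - (-2/27) = 4/27 - pi**2/27.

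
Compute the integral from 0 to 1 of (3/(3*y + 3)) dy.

An antiderivative is F(y) = log(3*y + 3).
Then F(1) - F(0) = (log(6)) - (log(3)) = log(2).

log(2)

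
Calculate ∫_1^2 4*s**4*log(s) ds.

Integrate by parts once (u = ln s, dv = 4*s**4 ds).
An antiderivative is F(s) = 4*s**5*(5*log(s) - 1)/25.
Then F(2) - F(1) = (-128/25 + 128*log(2)/5) - (-4/25) = -124/25 + 128*log(2)/5.

-124/25 + 128*log(2)/5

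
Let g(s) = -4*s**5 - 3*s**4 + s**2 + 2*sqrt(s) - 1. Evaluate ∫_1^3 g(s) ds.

-3126/5 + 4*sqrt(3)

By the power rule, an antiderivative is F(s) = -2*s**6/3 - 3*s**5/5 + 4*s**(3/2)/3 + s**3/3 - s.
Then F(3) - F(1) = (-3129/5 + 4*sqrt(3)) - (-3/5) = -3126/5 + 4*sqrt(3).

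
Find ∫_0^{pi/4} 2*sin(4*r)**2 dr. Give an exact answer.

pi/4

Use the identity sin^2(4*r) = (1 - cos(8*r))/2.
An antiderivative is F(r) = r - sin(8*r)/8.
Then F(pi/4) - F(0) = (pi/4) - (0) = pi/4.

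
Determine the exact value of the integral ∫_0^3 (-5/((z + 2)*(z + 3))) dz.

Factor the denominator: z**2 + 5*z + 6 = (z + 3)(z + 2).
Partial fractions: -5/((z + 2)*(z + 3)) = 5/(z + 3) - 5/(z + 2).
An antiderivative is F(z) = -5*log(z + 2) + 5*log(z + 3).
Then F(3) - F(0) = (-5*log(5) + 5*log(2) + 5*log(3)) - (-5*log(2) + 5*log(3)) = -5*log(5) + 10*log(2).

-5*log(5) + 10*log(2)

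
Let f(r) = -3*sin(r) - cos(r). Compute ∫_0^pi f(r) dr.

-6

An antiderivative is F(r) = -sin(r) + 3*cos(r).
Then F(pi) - F(0) = (-3) - (3) = -6.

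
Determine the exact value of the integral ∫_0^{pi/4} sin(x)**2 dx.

Use the identity sin^2(x) = (1 - cos(2*x))/2.
An antiderivative is F(x) = x/2 - sin(2*x)/4.
Then F(pi/4) - F(0) = (-1/4 + pi/8) - (0) = -1/4 + pi/8.

-1/4 + pi/8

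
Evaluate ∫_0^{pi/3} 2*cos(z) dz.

An antiderivative is F(z) = 2*sin(z).
Then F(pi/3) - F(0) = (sqrt(3)) - (0) = sqrt(3).

sqrt(3)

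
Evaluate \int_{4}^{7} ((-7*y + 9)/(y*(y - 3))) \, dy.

-3*log(7) - 2*log(2)

Factor the denominator: y**2 - 3*y = y(y - 3).
Partial fractions: (-7*y + 9)/(y*(y - 3)) = -3/y - 4/(y - 3).
An antiderivative is F(y) = -3*log(y) - 4*log(y - 3).
Then F(7) - F(4) = (-3*log(7) - 8*log(2)) - (-log(64)) = -3*log(7) - 2*log(2).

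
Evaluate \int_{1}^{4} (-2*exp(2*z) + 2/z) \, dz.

-exp(8) + log(16) + exp(2)

An antiderivative is F(z) = -exp(2*z) + 2*log(z).
Then F(4) - F(1) = (-exp(8) + log(16)) - (-exp(2)) = -exp(8) + log(16) + exp(2).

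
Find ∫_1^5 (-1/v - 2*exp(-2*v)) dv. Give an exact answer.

An antiderivative is F(v) = -log(v) + exp(-2*v).
Then F(5) - F(1) = (-log(5) + exp(-10)) - (exp(-2)) = -log(5) - exp(-2) + exp(-10).

-log(5) - exp(-2) + exp(-10)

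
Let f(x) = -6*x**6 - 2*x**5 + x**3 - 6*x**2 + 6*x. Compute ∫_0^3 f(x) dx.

-59481/28

By the power rule, an antiderivative is F(x) = -6*x**7/7 - x**6/3 + x**4/4 - 2*x**3 + 3*x**2.
Then F(3) - F(0) = (-59481/28) - (0) = -59481/28.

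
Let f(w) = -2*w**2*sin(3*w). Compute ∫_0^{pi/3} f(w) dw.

Integrate by parts twice (u = w^2, dv = -2*sin(3*w) dw).
An antiderivative is F(w) = 2*w**2*cos(3*w)/3 - 4*w*sin(3*w)/9 - 4*cos(3*w)/27.
Then F(pi/3) - F(0) = (4/27 - 2*pi**2/27) - (-4/27) = 8/27 - 2*pi**2/27.

8/27 - 2*pi**2/27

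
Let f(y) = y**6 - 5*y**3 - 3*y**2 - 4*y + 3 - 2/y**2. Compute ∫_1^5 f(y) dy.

By the power rule, an antiderivative is F(y) = y**7/7 - 5*y**4/4 - y**3 - 2*y**2 + 3*y + 2/y.
Then F(5) - F(1) = (1430781/140) - (25/28) = 357664/35.

357664/35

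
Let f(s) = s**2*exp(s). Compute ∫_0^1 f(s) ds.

-2 + E

Integrate by parts twice (u = s^2, dv = exp(s) ds).
An antiderivative is F(s) = (s**2 - 2*s + 2)*exp(s).
Then F(1) - F(0) = (E) - (2) = -2 + E.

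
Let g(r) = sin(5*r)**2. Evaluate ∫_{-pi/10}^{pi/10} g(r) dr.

Use the identity sin^2(5*r) = (1 - cos(10*r))/2.
An antiderivative is F(r) = r/2 - sin(10*r)/20.
Then F(pi/10) - F(-pi/10) = (pi/20) - (-pi/20) = pi/10.

pi/10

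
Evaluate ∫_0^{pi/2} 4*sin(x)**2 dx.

pi

Use the identity sin^2(x) = (1 - cos(2*x))/2.
An antiderivative is F(x) = 2*x - sin(2*x).
Then F(pi/2) - F(0) = (pi) - (0) = pi.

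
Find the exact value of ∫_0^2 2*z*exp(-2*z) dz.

(-5 + exp(4))*exp(-4)/2

Integrate by parts once (u = z, dv = 2*exp(-2*z) dz).
An antiderivative is F(z) = (-2*z - 1)*exp(-2*z)/2.
Then F(2) - F(0) = (-5*exp(-4)/2) - (-1/2) = (-5 + exp(4))*exp(-4)/2.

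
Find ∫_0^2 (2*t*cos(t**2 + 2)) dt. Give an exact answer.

Let u = t**2 + 2, so du = 2*t dt. When t = 0, u = 2; when t = 2, u = 6.
The integral becomes ∫ cos(u) du from 2 to 6, with antiderivative sin(u).
Back in t: F(t) = sin(t**2 + 2).
Then F(2) - F(0) = (sin(6)) - (sin(2)) = -sin(2) + sin(6).

-sin(2) + sin(6)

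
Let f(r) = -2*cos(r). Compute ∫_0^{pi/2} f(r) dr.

-2

An antiderivative is F(r) = -2*sin(r).
Then F(pi/2) - F(0) = (-2) - (0) = -2.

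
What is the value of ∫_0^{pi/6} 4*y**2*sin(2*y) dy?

Integrate by parts twice (u = y^2, dv = 4*sin(2*y) dy).
An antiderivative is F(y) = -2*y**2*cos(2*y) + 2*y*sin(2*y) + cos(2*y).
Then F(pi/6) - F(0) = (-pi**2/36 + 1/2 + sqrt(3)*pi/6) - (1) = -1/2 - pi**2/36 + sqrt(3)*pi/6.

-1/2 - pi**2/36 + sqrt(3)*pi/6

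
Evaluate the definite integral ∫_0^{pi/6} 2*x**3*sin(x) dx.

-6 - sqrt(3)*pi**3/216 + pi**2/12 + sqrt(3)*pi

Integrate by parts 3 times (u = x^3, dv = 2*sin(x) dx).
An antiderivative is F(x) = -2*x**3*cos(x) + 6*x**2*sin(x) + 12*x*cos(x) - 12*sin(x).
Then F(pi/6) - F(0) = (-6 - sqrt(3)*pi**3/216 + pi**2/12 + sqrt(3)*pi) - (0) = -6 - sqrt(3)*pi**3/216 + pi**2/12 + sqrt(3)*pi.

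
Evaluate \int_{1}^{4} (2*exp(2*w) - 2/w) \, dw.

An antiderivative is F(w) = exp(2*w) - 2*log(w).
Then F(4) - F(1) = (-log(16) + exp(8)) - (exp(2)) = -exp(2) - log(16) + exp(8).

-exp(2) - log(16) + exp(8)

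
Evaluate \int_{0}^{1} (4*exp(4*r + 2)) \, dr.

-exp(2) + exp(6)

Let u = 4*r + 2, so du = 4 dr. When r = 0, u = 2; when r = 1, u = 6.
The integral becomes ∫ exp(u) du from 2 to 6, with antiderivative exp(u).
Back in r: F(r) = exp(4*r + 2).
Then F(1) - F(0) = (exp(6)) - (exp(2)) = -exp(2) + exp(6).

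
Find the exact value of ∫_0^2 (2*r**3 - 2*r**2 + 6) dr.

44/3

By the power rule, an antiderivative is F(r) = r**4/2 - 2*r**3/3 + 6*r.
Then F(2) - F(0) = (44/3) - (0) = 44/3.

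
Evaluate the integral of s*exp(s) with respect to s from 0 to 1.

1

Integrate by parts once (u = s, dv = exp(s) ds).
An antiderivative is F(s) = (s - 1)*exp(s).
Then F(1) - F(0) = (0) - (-1) = 1.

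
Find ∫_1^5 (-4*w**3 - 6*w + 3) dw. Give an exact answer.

By the power rule, an antiderivative is F(w) = -w**4 - 3*w**2 + 3*w.
Then F(5) - F(1) = (-685) - (-1) = -684.

-684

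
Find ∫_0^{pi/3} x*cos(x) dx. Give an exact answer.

Integrate by parts once (u = x, dv = cos(x) dx).
An antiderivative is F(x) = x*sin(x) + cos(x).
Then F(pi/3) - F(0) = (1/2 + sqrt(3)*pi/6) - (1) = -1/2 + sqrt(3)*pi/6.

-1/2 + sqrt(3)*pi/6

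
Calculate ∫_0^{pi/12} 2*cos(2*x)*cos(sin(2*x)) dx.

sin(1/2)

Let u = sin(2*x), so du = 2*cos(2*x) dx. When x = 0, u = 0; when x = pi/12, u = 1/2.
The integral becomes ∫ cos(u) du from 0 to 1/2, with antiderivative sin(u).
Back in x: F(x) = sin(sin(2*x)).
Then F(pi/12) - F(0) = (sin(1/2)) - (0) = sin(1/2).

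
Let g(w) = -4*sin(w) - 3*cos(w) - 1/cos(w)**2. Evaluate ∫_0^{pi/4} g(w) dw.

An antiderivative is F(w) = -3*sin(w) + 4*cos(w) - tan(w).
Then F(pi/4) - F(0) = (-1 + sqrt(2)/2) - (4) = -5 + sqrt(2)/2.

-5 + sqrt(2)/2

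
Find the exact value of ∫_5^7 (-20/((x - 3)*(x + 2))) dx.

Factor the denominator: x**2 - x - 6 = (x + 2)(x - 3).
Partial fractions: -20/((x - 3)*(x + 2)) = 4/(x + 2) - 4/(x - 3).
An antiderivative is F(x) = -4*log(x - 3) + 4*log(x + 2).
Then F(7) - F(5) = (-8*log(2) + 8*log(3)) - (-4*log(2) + 4*log(7)) = -4*log(7) - 4*log(2) + 8*log(3).

-4*log(7) - 4*log(2) + 8*log(3)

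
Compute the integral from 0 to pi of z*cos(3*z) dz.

-2/9

Integrate by parts once (u = z, dv = cos(3*z) dz).
An antiderivative is F(z) = z*sin(3*z)/3 + cos(3*z)/9.
Then F(pi) - F(0) = (-1/9) - (1/9) = -2/9.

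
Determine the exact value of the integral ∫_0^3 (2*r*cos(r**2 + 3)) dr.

sin(12) - sin(3)

Let u = r**2 + 3, so du = 2*r dr. When r = 0, u = 3; when r = 3, u = 12.
The integral becomes ∫ cos(u) du from 3 to 12, with antiderivative sin(u).
Back in r: F(r) = sin(r**2 + 3).
Then F(3) - F(0) = (sin(12)) - (sin(3)) = sin(12) - sin(3).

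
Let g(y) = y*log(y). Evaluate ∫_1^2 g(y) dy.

Integrate by parts once (u = ln y, dv = y dy).
An antiderivative is F(y) = y**2*(2*log(y) - 1)/4.
Then F(2) - F(1) = (-1 + log(4)) - (-1/4) = -3/4 + log(4).

-3/4 + log(4)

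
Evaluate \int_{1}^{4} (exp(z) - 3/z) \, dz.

An antiderivative is F(z) = exp(z) - 3*log(z).
Then F(4) - F(1) = (-log(64) + exp(4)) - (exp(1)) = -log(64) - exp(1) + exp(4).

-log(64) - exp(1) + exp(4)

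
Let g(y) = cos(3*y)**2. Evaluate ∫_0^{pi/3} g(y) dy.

Use the identity cos^2(3*y) = (1 + cos(6*y))/2.
An antiderivative is F(y) = y/2 + sin(6*y)/12.
Then F(pi/3) - F(0) = (pi/6) - (0) = pi/6.

pi/6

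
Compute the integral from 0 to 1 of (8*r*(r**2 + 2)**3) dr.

65

Let u = r**2 + 2, so du = 2*r dr. When r = 0, u = 2; when r = 1, u = 3.
The integral becomes 4·∫ u**3 du from 2 to 3, with antiderivative u**4.
Back in r: F(r) = (r**2 + 2)**4.
Then F(1) - F(0) = (81) - (16) = 65.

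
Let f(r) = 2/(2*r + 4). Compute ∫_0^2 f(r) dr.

log(2)

Let u = 2*r + 4, so du = 2 dr. When r = 0, u = 4; when r = 2, u = 8.
The integral becomes ∫ 1/u du from 4 to 8, with antiderivative log(u).
Back in r: F(r) = log(2*r + 4).
Then F(2) - F(0) = (log(8)) - (log(4)) = log(2).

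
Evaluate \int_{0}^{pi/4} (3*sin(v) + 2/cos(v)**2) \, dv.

5 - 3*sqrt(2)/2

An antiderivative is F(v) = -3*cos(v) + 2*tan(v).
Then F(pi/4) - F(0) = (2 - 3*sqrt(2)/2) - (-3) = 5 - 3*sqrt(2)/2.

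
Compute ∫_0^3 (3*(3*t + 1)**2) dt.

333

Let u = 3*t + 1, so du = 3 dt. When t = 0, u = 1; when t = 3, u = 10.
The integral becomes ∫ u**2 du from 1 to 10, with antiderivative u**3/3.
Back in t: F(t) = (3*t + 1)**3/3.
Then F(3) - F(0) = (1000/3) - (1/3) = 333.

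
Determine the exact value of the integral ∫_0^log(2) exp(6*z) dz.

Let u = exp(z), so du = exp(z) dz. When z = 0, u = 1; when z = log(2), u = 2.
The integral becomes ∫ u**5 du from 1 to 2, with antiderivative u**6/6.
Back in z: F(z) = exp(6*z)/6.
Then F(log(2)) - F(0) = (32/3) - (1/6) = 21/2.

21/2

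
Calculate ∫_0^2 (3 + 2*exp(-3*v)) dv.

20/3 - 2*exp(-6)/3

An antiderivative is F(v) = 3*v - 2*exp(-3*v)/3.
Then F(2) - F(0) = (6 - 2*exp(-6)/3) - (-2/3) = 20/3 - 2*exp(-6)/3.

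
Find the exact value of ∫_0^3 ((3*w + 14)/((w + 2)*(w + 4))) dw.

Factor the denominator: w**2 + 6*w + 8 = (w + 4)(w + 2).
Partial fractions: (3*w + 14)/((w + 2)*(w + 4)) = -1/(w + 4) + 4/(w + 2).
An antiderivative is F(w) = 4*log(w + 2) - log(w + 4).
Then F(3) - F(0) = (-log(7) + 4*log(5)) - (log(4)) = -log(7) - 2*log(2) + 4*log(5).

-log(7) - 2*log(2) + 4*log(5)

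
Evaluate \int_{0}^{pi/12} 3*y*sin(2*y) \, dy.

Integrate by parts once (u = y, dv = 3*sin(2*y) dy).
An antiderivative is F(y) = -3*y*cos(2*y)/2 + 3*sin(2*y)/4.
Then F(pi/12) - F(0) = (-sqrt(3)*pi/16 + 3/8) - (0) = -sqrt(3)*pi/16 + 3/8.

-sqrt(3)*pi/16 + 3/8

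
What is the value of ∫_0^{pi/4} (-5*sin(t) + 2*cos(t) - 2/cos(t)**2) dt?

An antiderivative is F(t) = 2*sin(t) + 5*cos(t) - 2*tan(t).
Then F(pi/4) - F(0) = (-2 + 7*sqrt(2)/2) - (5) = -7 + 7*sqrt(2)/2.

-7 + 7*sqrt(2)/2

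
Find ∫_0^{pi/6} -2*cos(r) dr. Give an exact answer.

-1

An antiderivative is F(r) = -2*sin(r).
Then F(pi/6) - F(0) = (-1) - (0) = -1.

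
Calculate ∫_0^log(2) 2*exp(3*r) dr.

14/3

Let u = exp(r), so du = exp(r) dr. When r = 0, u = 1; when r = log(2), u = 2.
The integral becomes 2·∫ u**2 du from 1 to 2, with antiderivative 2*u**3/3.
Back in r: F(r) = 2*exp(3*r)/3.
Then F(log(2)) - F(0) = (16/3) - (2/3) = 14/3.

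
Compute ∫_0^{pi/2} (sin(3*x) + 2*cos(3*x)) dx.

-1/3

An antiderivative is F(x) = 2*sin(3*x)/3 - cos(3*x)/3.
Then F(pi/2) - F(0) = (-2/3) - (-1/3) = -1/3.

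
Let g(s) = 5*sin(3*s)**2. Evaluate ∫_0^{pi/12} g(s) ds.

Use the identity sin^2(3*s) = (1 - cos(6*s))/2.
An antiderivative is F(s) = 5*s/2 - 5*sin(6*s)/12.
Then F(pi/12) - F(0) = (-5/12 + 5*pi/24) - (0) = -5/12 + 5*pi/24.

-5/12 + 5*pi/24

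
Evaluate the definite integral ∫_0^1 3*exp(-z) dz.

An antiderivative is F(z) = -3*exp(-z).
Then F(1) - F(0) = (-3*exp(-1)) - (-3) = 3 - 3*exp(-1).

3 - 3*exp(-1)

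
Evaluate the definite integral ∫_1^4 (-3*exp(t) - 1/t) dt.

An antiderivative is F(t) = -3*exp(t) - log(t).
Then F(4) - F(1) = (-3*exp(4) - log(4)) - (-3*exp(1)) = -3*exp(4) - log(4) + 3*exp(1).

-3*exp(4) - log(4) + 3*exp(1)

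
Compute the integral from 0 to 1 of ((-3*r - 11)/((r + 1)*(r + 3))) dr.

Factor the denominator: r**2 + 4*r + 3 = (r + 3)(r + 1).
Partial fractions: (-3*r - 11)/((r + 1)*(r + 3)) = 1/(r + 3) - 4/(r + 1).
An antiderivative is F(r) = -4*log(r + 1) + log(r + 3).
Then F(1) - F(0) = (-log(4)) - (log(3)) = -log(12).

-log(12)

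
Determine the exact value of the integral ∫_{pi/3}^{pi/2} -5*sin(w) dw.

-5/2

An antiderivative is F(w) = 5*cos(w).
Then F(pi/2) - F(pi/3) = (0) - (5/2) = -5/2.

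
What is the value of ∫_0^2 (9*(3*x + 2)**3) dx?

3060

Let u = 3*x + 2, so du = 3 dx. When x = 0, u = 2; when x = 2, u = 8.
The integral becomes 3·∫ u**3 du from 2 to 8, with antiderivative 3*u**4/4.
Back in x: F(x) = 3*(3*x + 2)**4/4.
Then F(2) - F(0) = (3072) - (12) = 3060.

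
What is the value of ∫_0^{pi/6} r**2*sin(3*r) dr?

-2/27 + pi/27

Integrate by parts twice (u = r^2, dv = sin(3*r) dr).
An antiderivative is F(r) = -r**2*cos(3*r)/3 + 2*r*sin(3*r)/9 + 2*cos(3*r)/27.
Then F(pi/6) - F(0) = (pi/27) - (2/27) = -2/27 + pi/27.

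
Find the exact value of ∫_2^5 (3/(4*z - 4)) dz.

3*log(2)/2

An antiderivative is F(z) = 3*log(4*z - 4)/4.
Then F(5) - F(2) = (log(8)) - (3*log(2)/2) = 3*log(2)/2.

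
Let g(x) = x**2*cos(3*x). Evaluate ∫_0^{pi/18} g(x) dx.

Integrate by parts twice (u = x^2, dv = cos(3*x) dx).
An antiderivative is F(x) = x**2*sin(3*x)/3 + 2*x*cos(3*x)/9 - 2*sin(3*x)/27.
Then F(pi/18) - F(0) = (-1/27 + pi**2/1944 + sqrt(3)*pi/162) - (0) = -1/27 + pi**2/1944 + sqrt(3)*pi/162.

-1/27 + pi**2/1944 + sqrt(3)*pi/162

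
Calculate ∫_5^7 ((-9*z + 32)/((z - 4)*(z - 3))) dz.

-4*log(3) - 5*log(2)

Factor the denominator: z**2 - 7*z + 12 = (z - 3)(z - 4).
Partial fractions: (-9*z + 32)/((z - 4)*(z - 3)) = -5/(z - 3) - 4/(z - 4).
An antiderivative is F(z) = -4*log(z - 4) - 5*log(z - 3).
Then F(7) - F(5) = (-10*log(2) - 4*log(3)) - (-log(32)) = -4*log(3) - 5*log(2).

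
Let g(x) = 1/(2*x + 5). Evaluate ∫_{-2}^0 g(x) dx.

log(5)/2

An antiderivative is F(x) = log(2*x + 5)/2.
Then F(0) - F(-2) = (log(5)/2) - (0) = log(5)/2.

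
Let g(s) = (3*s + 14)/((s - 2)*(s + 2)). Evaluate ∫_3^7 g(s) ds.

-4*log(3) + 7*log(5)

Factor the denominator: s**2 - 4 = (s + 2)(s - 2).
Partial fractions: (3*s + 14)/((s - 2)*(s + 2)) = -2/(s + 2) + 5/(s - 2).
An antiderivative is F(s) = 5*log(s - 2) - 2*log(s + 2).
Then F(7) - F(3) = (-4*log(3) + 5*log(5)) - (-log(25)) = -4*log(3) + 7*log(5).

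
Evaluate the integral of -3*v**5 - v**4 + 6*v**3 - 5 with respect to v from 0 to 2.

By the power rule, an antiderivative is F(v) = -v**6/2 - v**5/5 + 3*v**4/2 - 5*v.
Then F(2) - F(0) = (-122/5) - (0) = -122/5.

-122/5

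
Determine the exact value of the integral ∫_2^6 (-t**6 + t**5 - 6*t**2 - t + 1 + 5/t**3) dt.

-2055985/63

By the power rule, an antiderivative is F(t) = -t**7/7 + t**6/6 - 2*t**3 - t**2/2 + t - 5/(2*t**2).
Then F(6) - F(2) = (-16460099/504) - (-4073/168) = -2055985/63.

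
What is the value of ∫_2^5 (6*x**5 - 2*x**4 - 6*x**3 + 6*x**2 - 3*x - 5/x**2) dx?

By the power rule, an antiderivative is F(x) = x**6 - 2*x**5/5 - 3*x**4/2 + 2*x**3 - 3*x**2/2 + 5/x.
Then F(5) - F(2) = (13651) - (397/10) = 136113/10.

136113/10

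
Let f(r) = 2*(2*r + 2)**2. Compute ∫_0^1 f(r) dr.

Let u = 2*r + 2, so du = 2 dr. When r = 0, u = 2; when r = 1, u = 4.
The integral becomes ∫ u**2 du from 2 to 4, with antiderivative u**3/3.
Back in r: F(r) = (2*r + 2)**3/3.
Then F(1) - F(0) = (64/3) - (8/3) = 56/3.

56/3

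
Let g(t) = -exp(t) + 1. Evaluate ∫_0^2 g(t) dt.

3 - exp(2)

An antiderivative is F(t) = t - exp(t).
Then F(2) - F(0) = (2 - exp(2)) - (-1) = 3 - exp(2).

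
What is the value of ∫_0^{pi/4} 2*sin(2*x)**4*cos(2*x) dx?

1/5

Let u = sin(2*x), so du = 2*cos(2*x) dx. When x = 0, u = 0; when x = pi/4, u = 1.
The integral becomes ∫ u**4 du from 0 to 1, with antiderivative u**5/5.
Back in x: F(x) = sin(2*x)**5/5.
Then F(pi/4) - F(0) = (1/5) - (0) = 1/5.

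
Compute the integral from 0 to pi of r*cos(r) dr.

Integrate by parts once (u = r, dv = cos(r) dr).
An antiderivative is F(r) = r*sin(r) + cos(r).
Then F(pi) - F(0) = (-1) - (1) = -2.

-2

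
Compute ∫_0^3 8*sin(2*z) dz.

Let u = 2*z, so du = 2 dz. When z = 0, u = 0; when z = 3, u = 6.
The integral becomes 4·∫ sin(u) du from 0 to 6, with antiderivative -4*cos(u).
Back in z: F(z) = -4*cos(2*z).
Then F(3) - F(0) = (-4*cos(6)) - (-4) = 4 - 4*cos(6).

4 - 4*cos(6)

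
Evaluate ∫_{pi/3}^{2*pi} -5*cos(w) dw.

An antiderivative is F(w) = -5*sin(w).
Then F(2*pi) - F(pi/3) = (0) - (-5*sqrt(3)/2) = 5*sqrt(3)/2.

5*sqrt(3)/2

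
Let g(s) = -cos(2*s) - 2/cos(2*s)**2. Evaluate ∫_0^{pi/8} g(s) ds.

-1 - sqrt(2)/4

An antiderivative is F(s) = -sin(2*s)/2 - tan(2*s).
Then F(pi/8) - F(0) = (-1 - sqrt(2)/4) - (0) = -1 - sqrt(2)/4.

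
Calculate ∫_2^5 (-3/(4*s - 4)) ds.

-3*log(2)/2

An antiderivative is F(s) = -3*log(4*s - 4)/4.
Then F(5) - F(2) = (-log(8)) - (-3*log(2)/2) = -3*log(2)/2.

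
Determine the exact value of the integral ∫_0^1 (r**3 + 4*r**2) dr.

By the power rule, an antiderivative is F(r) = r**4/4 + 4*r**3/3.
Then F(1) - F(0) = (19/12) - (0) = 19/12.

19/12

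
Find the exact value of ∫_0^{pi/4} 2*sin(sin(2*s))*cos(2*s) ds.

Let u = sin(2*s), so du = 2*cos(2*s) ds. When s = 0, u = 0; when s = pi/4, u = 1.
The integral becomes ∫ sin(u) du from 0 to 1, with antiderivative -cos(u).
Back in s: F(s) = -cos(sin(2*s)).
Then F(pi/4) - F(0) = (-cos(1)) - (-1) = 1 - cos(1).

1 - cos(1)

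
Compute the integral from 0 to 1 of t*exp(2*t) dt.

Integrate by parts once (u = t, dv = exp(2*t) dt).
An antiderivative is F(t) = (2*t - 1)*exp(2*t)/4.
Then F(1) - F(0) = (exp(2)/4) - (-1/4) = 1/4 + exp(2)/4.

1/4 + exp(2)/4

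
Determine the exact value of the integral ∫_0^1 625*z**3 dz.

625/4

Let u = 5*z, so du = 5 dz. When z = 0, u = 0; when z = 1, u = 5.
The integral becomes ∫ u**3 du from 0 to 5, with antiderivative u**4/4.
Back in z: F(z) = 625*z**4/4.
Then F(1) - F(0) = (625/4) - (0) = 625/4.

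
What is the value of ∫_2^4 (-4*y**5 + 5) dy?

By the power rule, an antiderivative is F(y) = -2*y**6/3 + 5*y.
Then F(4) - F(2) = (-8132/3) - (-98/3) = -2678.

-2678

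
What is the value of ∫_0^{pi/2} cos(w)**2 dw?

Use the identity cos^2(w) = (1 + cos(2*w))/2.
An antiderivative is F(w) = w/2 + sin(2*w)/4.
Then F(pi/2) - F(0) = (pi/4) - (0) = pi/4.

pi/4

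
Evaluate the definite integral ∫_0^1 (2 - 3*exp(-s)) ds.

-1 + 3*exp(-1)

An antiderivative is F(s) = 2*s + 3*exp(-s).
Then F(1) - F(0) = (3*exp(-1) + 2) - (3) = -1 + 3*exp(-1).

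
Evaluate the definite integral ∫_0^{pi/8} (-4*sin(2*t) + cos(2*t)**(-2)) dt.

-3/2 + sqrt(2)

An antiderivative is F(t) = 2*cos(2*t) + tan(2*t)/2.
Then F(pi/8) - F(0) = (1/2 + sqrt(2)) - (2) = -3/2 + sqrt(2).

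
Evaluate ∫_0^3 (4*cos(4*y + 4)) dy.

Let u = 4*y + 4, so du = 4 dy. When y = 0, u = 4; when y = 3, u = 16.
The integral becomes ∫ cos(u) du from 4 to 16, with antiderivative sin(u).
Back in y: F(y) = sin(4*y + 4).
Then F(3) - F(0) = (sin(16)) - (sin(4)) = sin(16) - sin(4).

sin(16) - sin(4)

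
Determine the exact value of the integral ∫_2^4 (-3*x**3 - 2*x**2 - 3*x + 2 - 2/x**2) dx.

-1391/6

By the power rule, an antiderivative is F(x) = -3*x**4/4 - 2*x**3/3 - 3*x**2/2 + 2*x + 2/x.
Then F(4) - F(2) = (-1501/6) - (-55/3) = -1391/6.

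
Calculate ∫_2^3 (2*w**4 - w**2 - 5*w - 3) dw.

By the power rule, an antiderivative is F(w) = 2*w**5/5 - w**3/3 - 5*w**2/2 - 3*w.
Then F(3) - F(2) = (567/10) - (-88/15) = 1877/30.

1877/30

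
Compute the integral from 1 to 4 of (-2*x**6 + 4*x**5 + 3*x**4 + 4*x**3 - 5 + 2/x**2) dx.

-76689/70

By the power rule, an antiderivative is F(x) = -2*x**7/7 + 2*x**6/3 + 3*x**5/5 + x**4 - 5*x - 2/x.
Then F(4) - F(1) = (-231121/210) - (-527/105) = -76689/70.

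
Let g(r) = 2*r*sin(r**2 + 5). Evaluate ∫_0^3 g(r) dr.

Let u = r**2 + 5, so du = 2*r dr. When r = 0, u = 5; when r = 3, u = 14.
The integral becomes ∫ sin(u) du from 5 to 14, with antiderivative -cos(u).
Back in r: F(r) = -cos(r**2 + 5).
Then F(3) - F(0) = (-cos(14)) - (-cos(5)) = -cos(14) + cos(5).

-cos(14) + cos(5)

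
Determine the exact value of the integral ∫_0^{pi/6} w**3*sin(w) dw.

Integrate by parts 3 times (u = w^3, dv = sin(w) dw).
An antiderivative is F(w) = -w**3*cos(w) + 3*w**2*sin(w) + 6*w*cos(w) - 6*sin(w).
Then F(pi/6) - F(0) = (-3 - sqrt(3)*pi**3/432 + pi**2/24 + sqrt(3)*pi/2) - (0) = -3 - sqrt(3)*pi**3/432 + pi**2/24 + sqrt(3)*pi/2.

-3 - sqrt(3)*pi**3/432 + pi**2/24 + sqrt(3)*pi/2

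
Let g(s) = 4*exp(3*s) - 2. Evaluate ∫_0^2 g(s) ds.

An antiderivative is F(s) = 4*exp(3*s)/3 - 2*s.
Then F(2) - F(0) = (-4 + 4*exp(6)/3) - (4/3) = -16/3 + 4*exp(6)/3.

-16/3 + 4*exp(6)/3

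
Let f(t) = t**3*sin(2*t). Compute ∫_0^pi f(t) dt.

pi*(3 - 2*pi**2)/4

Integrate by parts 3 times (u = t^3, dv = sin(2*t) dt).
An antiderivative is F(t) = -t**3*cos(2*t)/2 + 3*t**2*sin(2*t)/4 + 3*t*cos(2*t)/4 - 3*sin(2*t)/8.
Then F(pi) - F(0) = (pi*(3 - 2*pi**2)/4) - (0) = pi*(3 - 2*pi**2)/4.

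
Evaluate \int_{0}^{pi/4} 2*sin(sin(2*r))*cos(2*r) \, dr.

Let u = sin(2*r), so du = 2*cos(2*r) dr. When r = 0, u = 0; when r = pi/4, u = 1.
The integral becomes ∫ sin(u) du from 0 to 1, with antiderivative -cos(u).
Back in r: F(r) = -cos(sin(2*r)).
Then F(pi/4) - F(0) = (-cos(1)) - (-1) = 1 - cos(1).

1 - cos(1)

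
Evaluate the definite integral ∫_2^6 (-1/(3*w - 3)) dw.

-log(15)/3 + log(3)/3

An antiderivative is F(w) = -log(3*w - 3)/3.
Then F(6) - F(2) = (-log(15)/3) - (-log(3)/3) = -log(15)/3 + log(3)/3.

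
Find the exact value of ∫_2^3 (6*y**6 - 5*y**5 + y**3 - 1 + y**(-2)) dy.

34331/28

By the power rule, an antiderivative is F(y) = 6*y**7/7 - 5*y**6/6 + y**4/4 - y - 1/y.
Then F(3) - F(2) = (107855/84) - (2431/42) = 34331/28.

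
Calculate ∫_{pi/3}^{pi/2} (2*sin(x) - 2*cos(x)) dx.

An antiderivative is F(x) = -2*sin(x) - 2*cos(x).
Then F(pi/2) - F(pi/3) = (-2) - (-sqrt(3) - 1) = -1 + sqrt(3).

-1 + sqrt(3)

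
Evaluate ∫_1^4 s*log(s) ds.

-15/4 + 16*log(2)

Integrate by parts once (u = ln s, dv = s ds).
An antiderivative is F(s) = s**2*(2*log(s) - 1)/4.
Then F(4) - F(1) = (-4 + 16*log(2)) - (-1/4) = -15/4 + 16*log(2).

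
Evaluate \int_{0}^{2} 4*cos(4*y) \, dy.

sin(8)

Let u = 4*y, so du = 4 dy. When y = 0, u = 0; when y = 2, u = 8.
The integral becomes ∫ cos(u) du from 0 to 8, with antiderivative sin(u).
Back in y: F(y) = sin(4*y).
Then F(2) - F(0) = (sin(8)) - (0) = sin(8).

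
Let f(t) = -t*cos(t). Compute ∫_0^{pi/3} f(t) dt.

-sqrt(3)*pi/6 + 1/2

Integrate by parts once (u = t, dv = -cos(t) dt).
An antiderivative is F(t) = -t*sin(t) - cos(t).
Then F(pi/3) - F(0) = (-sqrt(3)*pi/6 - 1/2) - (-1) = -sqrt(3)*pi/6 + 1/2.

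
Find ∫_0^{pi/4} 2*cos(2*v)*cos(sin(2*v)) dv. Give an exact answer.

Let u = sin(2*v), so du = 2*cos(2*v) dv. When v = 0, u = 0; when v = pi/4, u = 1.
The integral becomes ∫ cos(u) du from 0 to 1, with antiderivative sin(u).
Back in v: F(v) = sin(sin(2*v)).
Then F(pi/4) - F(0) = (sin(1)) - (0) = sin(1).

sin(1)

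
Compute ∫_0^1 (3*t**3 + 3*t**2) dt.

7/4

By the power rule, an antiderivative is F(t) = 3*t**4/4 + t**3.
Then F(1) - F(0) = (7/4) - (0) = 7/4.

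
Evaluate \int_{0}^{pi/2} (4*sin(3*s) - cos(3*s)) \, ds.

5/3

An antiderivative is F(s) = -sin(3*s)/3 - 4*cos(3*s)/3.
Then F(pi/2) - F(0) = (1/3) - (-4/3) = 5/3.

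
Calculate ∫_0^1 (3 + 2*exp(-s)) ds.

An antiderivative is F(s) = 3*s - 2*exp(-s).
Then F(1) - F(0) = (3 - 2*exp(-1)) - (-2) = 5 - 2*exp(-1).

5 - 2*exp(-1)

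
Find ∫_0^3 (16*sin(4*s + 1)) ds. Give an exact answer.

-4*cos(13) + 4*cos(1)

Let u = 4*s + 1, so du = 4 ds. When s = 0, u = 1; when s = 3, u = 13.
The integral becomes 4·∫ sin(u) du from 1 to 13, with antiderivative -4*cos(u).
Back in s: F(s) = -4*cos(4*s + 1).
Then F(3) - F(0) = (-4*cos(13)) - (-4*cos(1)) = -4*cos(13) + 4*cos(1).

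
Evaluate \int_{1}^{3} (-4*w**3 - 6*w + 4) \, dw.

By the power rule, an antiderivative is F(w) = -w**4 - 3*w**2 + 4*w.
Then F(3) - F(1) = (-96) - (0) = -96.

-96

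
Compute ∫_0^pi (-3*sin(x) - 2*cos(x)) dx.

-6

An antiderivative is F(x) = -2*sin(x) + 3*cos(x).
Then F(pi) - F(0) = (-3) - (3) = -6.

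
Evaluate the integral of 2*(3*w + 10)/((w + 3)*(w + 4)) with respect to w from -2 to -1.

log(81/4)

Factor the denominator: w**2 + 7*w + 12 = (w + 4)(w + 3).
Partial fractions: 2*(3*w + 10)/((w + 3)*(w + 4)) = 4/(w + 4) + 2/(w + 3).
An antiderivative is F(w) = 2*log(w + 3) + 4*log(w + 4).
Then F(-1) - F(-2) = (2*log(2) + 4*log(3)) - (log(16)) = log(81/4).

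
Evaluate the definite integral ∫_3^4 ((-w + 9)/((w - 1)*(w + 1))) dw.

-5*log(5) + 6*log(2) + 4*log(3)

Factor the denominator: w**2 - 1 = (w + 1)(w - 1).
Partial fractions: (-w + 9)/((w - 1)*(w + 1)) = -5/(w + 1) + 4/(w - 1).
An antiderivative is F(w) = 4*log(w - 1) - 5*log(w + 1).
Then F(4) - F(3) = (-5*log(5) + 4*log(3)) - (-log(64)) = -5*log(5) + 6*log(2) + 4*log(3).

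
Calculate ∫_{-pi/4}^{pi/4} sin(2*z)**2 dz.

Use the identity sin^2(2*z) = (1 - cos(4*z))/2.
An antiderivative is F(z) = z/2 - sin(4*z)/8.
Then F(pi/4) - F(-pi/4) = (pi/8) - (-pi/8) = pi/4.

pi/4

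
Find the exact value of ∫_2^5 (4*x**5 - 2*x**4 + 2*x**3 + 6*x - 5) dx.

By the power rule, an antiderivative is F(x) = 2*x**6/3 - 2*x**5/5 + x**4/2 + 3*x**2 - 5*x.
Then F(5) - F(2) = (57175/6) - (598/15) = 94893/10.

94893/10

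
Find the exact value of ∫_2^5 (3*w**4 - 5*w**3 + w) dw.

By the power rule, an antiderivative is F(w) = 3*w**5/5 - 5*w**4/4 + w**2/2.
Then F(5) - F(2) = (4425/4) - (6/5) = 22101/20.

22101/20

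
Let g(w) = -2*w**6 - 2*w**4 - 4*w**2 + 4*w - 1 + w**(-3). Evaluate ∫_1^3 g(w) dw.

-233602/315

By the power rule, an antiderivative is F(w) = -2*w**7/7 - 2*w**5/5 - 4*w**3/3 + 2*w**2 - w - 1/(2*w**2).
Then F(3) - F(1) = (-468161/630) - (-319/210) = -233602/315.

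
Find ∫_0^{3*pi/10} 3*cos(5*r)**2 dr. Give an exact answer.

9*pi/20

Use the identity cos^2(5*r) = (1 + cos(10*r))/2.
An antiderivative is F(r) = 3*r/2 + 3*sin(10*r)/20.
Then F(3*pi/10) - F(0) = (9*pi/20) - (0) = 9*pi/20.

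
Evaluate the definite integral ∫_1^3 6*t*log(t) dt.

-12 + 27*log(3)

Integrate by parts once (u = ln t, dv = 6*t dt).
An antiderivative is F(t) = 3*t**2*(2*log(t) - 1)/2.
Then F(3) - F(1) = (-27/2 + 27*log(3)) - (-3/2) = -12 + 27*log(3).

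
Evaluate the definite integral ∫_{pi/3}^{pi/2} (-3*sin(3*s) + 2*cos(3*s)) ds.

An antiderivative is F(s) = 2*sin(3*s)/3 + cos(3*s).
Then F(pi/2) - F(pi/3) = (-2/3) - (-1) = 1/3.

1/3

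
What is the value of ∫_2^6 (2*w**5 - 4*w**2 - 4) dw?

By the power rule, an antiderivative is F(w) = w**6/3 - 4*w**3/3 - 4*w.
Then F(6) - F(2) = (15240) - (8/3) = 45712/3.

45712/3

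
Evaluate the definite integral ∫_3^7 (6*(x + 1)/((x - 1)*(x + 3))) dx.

Factor the denominator: x**2 + 2*x - 3 = (x + 3)(x - 1).
Partial fractions: 6*(x + 1)/((x - 1)*(x + 3)) = 3/(x + 3) + 3/(x - 1).
An antiderivative is F(x) = 3*log(x - 1) + 3*log(x + 3).
Then F(7) - F(3) = (3*log(3) + 6*log(2) + 3*log(5)) - (3*log(3) + 6*log(2)) = 3*log(5).

3*log(5)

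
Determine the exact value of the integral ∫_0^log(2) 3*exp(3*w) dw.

7

Let u = exp(w), so du = exp(w) dw. When w = 0, u = 1; when w = log(2), u = 2.
The integral becomes 3·∫ u**2 du from 1 to 2, with antiderivative u**3.
Back in w: F(w) = exp(3*w).
Then F(log(2)) - F(0) = (8) - (1) = 7.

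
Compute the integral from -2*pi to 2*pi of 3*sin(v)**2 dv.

6*pi

Use the identity sin^2(v) = (1 - cos(2*v))/2.
An antiderivative is F(v) = 3*v/2 - 3*sin(2*v)/4.
Then F(2*pi) - F(-2*pi) = (3*pi) - (-3*pi) = 6*pi.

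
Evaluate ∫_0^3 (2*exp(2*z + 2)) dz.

-exp(2) + exp(8)

Let u = 2*z + 2, so du = 2 dz. When z = 0, u = 2; when z = 3, u = 8.
The integral becomes ∫ exp(u) du from 2 to 8, with antiderivative exp(u).
Back in z: F(z) = exp(2*z + 2).
Then F(3) - F(0) = (exp(8)) - (exp(2)) = -exp(2) + exp(8).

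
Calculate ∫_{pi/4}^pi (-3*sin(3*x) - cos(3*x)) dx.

-1 + 2*sqrt(2)/3

An antiderivative is F(x) = -sin(3*x)/3 + cos(3*x).
Then F(pi) - F(pi/4) = (-1) - (-2*sqrt(2)/3) = -1 + 2*sqrt(2)/3.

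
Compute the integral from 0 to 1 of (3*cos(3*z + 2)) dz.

Let u = 3*z + 2, so du = 3 dz. When z = 0, u = 2; when z = 1, u = 5.
The integral becomes ∫ cos(u) du from 2 to 5, with antiderivative sin(u).
Back in z: F(z) = sin(3*z + 2).
Then F(1) - F(0) = (sin(5)) - (sin(2)) = sin(5) - sin(2).

sin(5) - sin(2)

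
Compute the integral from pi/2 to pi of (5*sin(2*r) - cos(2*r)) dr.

-5

An antiderivative is F(r) = -sin(2*r)/2 - 5*cos(2*r)/2.
Then F(pi) - F(pi/2) = (-5/2) - (5/2) = -5.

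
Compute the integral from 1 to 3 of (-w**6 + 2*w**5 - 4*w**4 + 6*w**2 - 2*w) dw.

By the power rule, an antiderivative is F(w) = -w**7/7 + w**6/3 - 4*w**5/5 + 2*w**3 - w**2.
Then F(3) - F(1) = (-7659/35) - (41/105) = -23018/105.

-23018/105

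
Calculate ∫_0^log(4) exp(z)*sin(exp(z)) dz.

cos(1) - cos(4)

Let u = exp(z), so du = exp(z) dz. When z = 0, u = 1; when z = log(4), u = 4.
The integral becomes ∫ sin(u) du from 1 to 4, with antiderivative -cos(u).
Back in z: F(z) = -cos(exp(z)).
Then F(log(4)) - F(0) = (-cos(4)) - (-cos(1)) = cos(1) - cos(4).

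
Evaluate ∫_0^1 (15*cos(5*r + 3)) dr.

Let u = 5*r + 3, so du = 5 dr. When r = 0, u = 3; when r = 1, u = 8.
The integral becomes 3·∫ cos(u) du from 3 to 8, with antiderivative 3*sin(u).
Back in r: F(r) = 3*sin(5*r + 3).
Then F(1) - F(0) = (3*sin(8)) - (3*sin(3)) = -3*sin(3) + 3*sin(8).

-3*sin(3) + 3*sin(8)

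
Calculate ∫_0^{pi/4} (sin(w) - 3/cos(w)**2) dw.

-2 - sqrt(2)/2

An antiderivative is F(w) = -cos(w) - 3*tan(w).
Then F(pi/4) - F(0) = (-3 - sqrt(2)/2) - (-1) = -2 - sqrt(2)/2.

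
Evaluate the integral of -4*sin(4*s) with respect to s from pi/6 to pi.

An antiderivative is F(s) = cos(4*s).
Then F(pi) - F(pi/6) = (1) - (-1/2) = 3/2.

3/2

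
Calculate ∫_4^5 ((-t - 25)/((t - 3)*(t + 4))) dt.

Factor the denominator: t**2 + t - 12 = (t + 4)(t - 3).
Partial fractions: (-t - 25)/((t - 3)*(t + 4)) = 3/(t + 4) - 4/(t - 3).
An antiderivative is F(t) = -4*log(t - 3) + 3*log(t + 4).
Then F(5) - F(4) = (-4*log(2) + 6*log(3)) - (9*log(2)) = -13*log(2) + 6*log(3).

-13*log(2) + 6*log(3)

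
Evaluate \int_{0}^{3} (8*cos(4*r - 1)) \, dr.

Let u = 4*r - 1, so du = 4 dr. When r = 0, u = -1; when r = 3, u = 11.
The integral becomes 2·∫ cos(u) du from -1 to 11, with antiderivative 2*sin(u).
Back in r: F(r) = 2*sin(4*r - 1).
Then F(3) - F(0) = (2*sin(11)) - (-2*sin(1)) = 2*sin(11) + 2*sin(1).

2*sin(11) + 2*sin(1)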